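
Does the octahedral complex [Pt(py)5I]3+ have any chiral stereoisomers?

The six octahedral sites form three mutually perpendicular trans pairs.
Only one geometric arrangement is possible.

no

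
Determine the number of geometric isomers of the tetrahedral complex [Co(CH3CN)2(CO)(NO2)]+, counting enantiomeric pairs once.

1

All four vertices of a tetrahedron are equivalent and mutually adjacent, so cis/trans isomerism cannot arise.
Only one geometric arrangement is possible.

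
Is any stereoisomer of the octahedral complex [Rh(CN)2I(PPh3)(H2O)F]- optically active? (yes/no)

yes

Systematic enumeration (placing each ligand type in turn and discarding arrangements equivalent by rotation or reflection) gives 9 geometric isomers.
Of these, 6 lack any improper symmetry element and so occur as enantiomeric pairs, giving 9 + 6 = 15 stereoisomers in total.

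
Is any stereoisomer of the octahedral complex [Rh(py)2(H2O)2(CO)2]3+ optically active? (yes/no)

yes

In an octahedral complex each vertex has one trans partner and four cis neighbours.
Working through the distinct placements yields 5 geometric isomers: py trans, H2O trans, CO trans; py cis, H2O cis, CO trans; py trans, H2O cis, CO cis; py cis, H2O cis, CO cis (chiral); py cis, H2O trans, CO cis.
One of these lacks any improper symmetry element and so occurs as an enantiomeric pair, giving 5 + 1 = 6 stereoisomers in total.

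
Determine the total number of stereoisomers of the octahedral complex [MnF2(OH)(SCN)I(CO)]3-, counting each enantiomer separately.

15

An octahedron has six vertices in three trans pairs; every non-trans pair is cis.
Systematic enumeration (placing each ligand type in turn and discarding arrangements equivalent by rotation or reflection) gives 9 geometric isomers.
Of these, 6 lack any improper symmetry element and so occur as enantiomeric pairs, giving 9 + 6 = 15 stereoisomers in total.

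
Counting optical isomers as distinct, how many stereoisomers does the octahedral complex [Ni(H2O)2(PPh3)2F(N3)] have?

In an octahedral complex each vertex has one trans partner and four cis neighbours.
The distinct arrangements are (6 in all): H2O cis, PPh3 trans; H2O cis, PPh3 cis (3 arrangements, 2 chiral); H2O trans, PPh3 trans; H2O trans, PPh3 cis.
Of these, 2 lack any improper symmetry element and so occur as enantiomeric pairs, giving 6 + 2 = 8 stereoisomers in total.

8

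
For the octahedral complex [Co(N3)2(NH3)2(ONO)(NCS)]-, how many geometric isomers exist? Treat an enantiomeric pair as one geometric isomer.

6

The distinct arrangements are (6 in all): N3 trans, NH3 cis; N3 trans, NH3 trans; N3 cis, NH3 cis (3 arrangements, 2 chiral); N3 cis, NH3 trans.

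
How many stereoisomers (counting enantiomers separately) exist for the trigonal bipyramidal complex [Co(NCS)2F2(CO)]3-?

Placing the ligands in turn and identifying arrangements related by rotation or reflection leaves 5 distinct geometric isomers.
One of these lacks any improper symmetry element and so occurs as an enantiomeric pair, giving 5 + 1 = 6 stereoisomers in total.

6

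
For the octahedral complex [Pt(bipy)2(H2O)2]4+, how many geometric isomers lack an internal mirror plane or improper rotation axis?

Each bipy is bidentate and must span two cis positions.
Working through the distinct placements yields 2 geometric isomers: H2O trans; H2O cis (chiral).
One of these lacks any improper symmetry element and so occurs as an enantiomeric pair, giving 2 + 1 = 3 stereoisomers in total.

1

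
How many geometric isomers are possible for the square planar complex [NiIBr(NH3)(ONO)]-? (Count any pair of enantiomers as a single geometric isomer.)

3

A square has two trans pairs of vertices; adjacent vertices are cis.
The distinct arrangements are (3 in all): (Br/NH3 trans, I/ONO trans); (Br/ONO trans, I/NH3 trans); (Br/I trans, NH3/ONO trans).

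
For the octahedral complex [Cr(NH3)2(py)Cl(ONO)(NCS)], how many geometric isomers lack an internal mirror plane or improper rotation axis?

Exhaustive case analysis gives 9 geometric isomers.
Of these, 6 lack any improper symmetry element and so occur as enantiomeric pairs, giving 9 + 6 = 15 stereoisomers in total.

6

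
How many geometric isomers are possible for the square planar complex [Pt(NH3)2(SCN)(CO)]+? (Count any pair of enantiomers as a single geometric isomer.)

2

A square has two trans pairs of vertices; adjacent vertices are cis.
There are 2 geometric isomers: NH3 cis; NH3 trans.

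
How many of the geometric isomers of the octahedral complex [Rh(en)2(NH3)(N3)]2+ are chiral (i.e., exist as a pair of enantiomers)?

1

The six octahedral sites form three mutually perpendicular trans pairs.
Each en is bidentate and must span two cis positions.
Working through the distinct placements yields 2 geometric isomers: NH3 and N3 mutually trans; NH3 and N3 mutually cis (chiral).
One of these lacks any improper symmetry element and so occurs as an enantiomeric pair, giving 2 + 1 = 3 stereoisomers in total.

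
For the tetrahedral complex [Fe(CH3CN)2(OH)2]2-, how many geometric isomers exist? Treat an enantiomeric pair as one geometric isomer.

All four vertices of a tetrahedron are equivalent and mutually adjacent, so cis/trans isomerism cannot arise.
Only one geometric arrangement is possible.

1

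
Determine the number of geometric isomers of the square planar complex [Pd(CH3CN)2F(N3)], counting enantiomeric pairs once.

A square has two trans pairs of vertices; adjacent vertices are cis.
There are 2 geometric isomers: CH3CN cis; CH3CN trans.

2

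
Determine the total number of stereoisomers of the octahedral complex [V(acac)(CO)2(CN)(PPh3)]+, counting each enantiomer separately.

An octahedron has six vertices in three trans pairs; every non-trans pair is cis.
Each acac is bidentate and must span two cis positions.
Working through the distinct placements yields 4 geometric isomers: CO cis (3 arrangements, 2 chiral); CO trans.
Of these, 2 lack any improper symmetry element and so occur as enantiomeric pairs, giving 4 + 2 = 6 stereoisomers in total.

6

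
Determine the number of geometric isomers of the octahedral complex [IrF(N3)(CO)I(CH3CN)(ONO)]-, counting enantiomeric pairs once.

Systematic enumeration (placing each ligand type in turn and discarding arrangements equivalent by rotation or reflection) gives 15 geometric isomers.

15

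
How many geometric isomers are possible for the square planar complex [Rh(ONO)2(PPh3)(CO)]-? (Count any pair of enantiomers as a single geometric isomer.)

A square has two trans pairs of vertices; adjacent vertices are cis.
There are 2 geometric isomers: ONO cis; ONO trans.

2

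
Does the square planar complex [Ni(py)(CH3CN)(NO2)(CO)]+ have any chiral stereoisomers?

Systematic placement gives 3 geometric isomers: (CH3CN/NO2 trans, CO/py trans); (CH3CN/py trans, CO/NO2 trans); (CH3CN/CO trans, NO2/py trans).
Each arrangement has an internal mirror plane or centre of symmetry, so none is chiral.

no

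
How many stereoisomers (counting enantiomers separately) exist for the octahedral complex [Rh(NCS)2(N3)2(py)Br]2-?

8

The six octahedral sites form three mutually perpendicular trans pairs.
Systematic placement gives 6 geometric isomers: NCS cis, N3 cis (3 arrangements, 2 chiral); NCS trans, N3 cis; NCS cis, N3 trans; NCS trans, N3 trans.
Of these, 2 lack any improper symmetry element and so occur as enantiomeric pairs, giving 6 + 2 = 8 stereoisomers in total.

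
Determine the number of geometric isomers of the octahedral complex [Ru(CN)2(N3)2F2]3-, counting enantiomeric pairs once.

5

An octahedron has six vertices in three trans pairs; every non-trans pair is cis.
Systematic placement gives 5 geometric isomers: CN trans, N3 trans, F trans; CN trans, N3 cis, F cis; CN cis, N3 trans, F cis; CN cis, N3 cis, F cis (chiral); CN cis, N3 cis, F trans.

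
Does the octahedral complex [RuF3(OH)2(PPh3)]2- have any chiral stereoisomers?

Systematic placement gives 3 geometric isomers: F mer, OH cis; F mer, OH trans; F fac, OH cis.
Each arrangement has an internal mirror plane or centre of symmetry, so none is chiral.

no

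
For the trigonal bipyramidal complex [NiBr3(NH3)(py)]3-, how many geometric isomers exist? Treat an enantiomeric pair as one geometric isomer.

4

In a trigonal bipyramid the two axial positions differ from the three equatorial ones.
The distinct arrangements are (4 in all): NH3 equatorial, py equatorial; NH3 axial, py equatorial; NH3 equatorial, py axial; NH3 axial, py axial.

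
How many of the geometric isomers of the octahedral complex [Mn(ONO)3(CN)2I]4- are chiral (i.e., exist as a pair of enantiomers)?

0

In an octahedral complex each vertex has one trans partner and four cis neighbours.
The distinct arrangements are (3 in all): ONO mer, CN trans; ONO mer, CN cis; ONO fac, CN cis.
Each arrangement has an internal mirror plane or centre of symmetry, so none is chiral.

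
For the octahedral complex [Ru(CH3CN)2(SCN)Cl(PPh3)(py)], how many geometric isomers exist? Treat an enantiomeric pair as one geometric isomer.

The six octahedral sites form three mutually perpendicular trans pairs.
Systematic enumeration (placing each ligand type in turn and discarding arrangements equivalent by rotation or reflection) gives 9 geometric isomers.

9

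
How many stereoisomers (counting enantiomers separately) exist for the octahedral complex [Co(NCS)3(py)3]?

2

The six octahedral sites form three mutually perpendicular trans pairs.
There are 2 geometric isomers: NCS mer; NCS fac.
Each arrangement has an internal mirror plane or centre of symmetry, so none is chiral.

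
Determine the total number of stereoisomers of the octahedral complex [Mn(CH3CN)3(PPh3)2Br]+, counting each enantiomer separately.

An octahedron has six vertices in three trans pairs; every non-trans pair is cis.
Working through the distinct placements yields 3 geometric isomers: CH3CN mer, PPh3 trans; CH3CN fac, PPh3 cis; CH3CN mer, PPh3 cis.
Each arrangement has an internal mirror plane or centre of symmetry, so none is chiral.

3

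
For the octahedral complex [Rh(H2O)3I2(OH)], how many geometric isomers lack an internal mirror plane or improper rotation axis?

0

There are 3 geometric isomers: H2O mer, I cis; H2O mer, I trans; H2O fac, I cis.
Each arrangement has an internal mirror plane or centre of symmetry, so none is chiral.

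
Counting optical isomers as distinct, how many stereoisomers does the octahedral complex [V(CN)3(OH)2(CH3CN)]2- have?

In an octahedral complex each vertex has one trans partner and four cis neighbours.
There are 3 geometric isomers: CN mer, OH trans; CN fac, OH cis; CN mer, OH cis.
Each arrangement has an internal mirror plane or centre of symmetry, so none is chiral.

3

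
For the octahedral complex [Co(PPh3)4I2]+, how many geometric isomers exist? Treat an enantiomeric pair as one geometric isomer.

The distinct arrangements are (2 in all): I trans; I cis.

2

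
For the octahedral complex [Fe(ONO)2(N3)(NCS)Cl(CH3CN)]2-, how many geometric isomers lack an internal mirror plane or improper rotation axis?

An octahedron has six vertices in three trans pairs; every non-trans pair is cis.
Exhaustive case analysis gives 9 geometric isomers.
Of these, 6 lack any improper symmetry element and so occur as enantiomeric pairs, giving 9 + 6 = 15 stereoisomers in total.

6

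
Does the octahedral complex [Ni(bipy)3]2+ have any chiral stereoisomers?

An octahedron has six vertices in three trans pairs; every non-trans pair is cis.
Each bipy is bidentate and must span two cis positions.
Only one geometric arrangement is possible; it has no improper symmetry element, so it exists as a pair of enantiomers (2 stereoisomers).

yes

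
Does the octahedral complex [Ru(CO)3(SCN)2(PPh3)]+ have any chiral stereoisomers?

no

In an octahedral complex each vertex has one trans partner and four cis neighbours.
There are 3 geometric isomers: CO mer, SCN trans; CO mer, SCN cis; CO fac, SCN cis.
Each arrangement has an internal mirror plane or centre of symmetry, so none is chiral.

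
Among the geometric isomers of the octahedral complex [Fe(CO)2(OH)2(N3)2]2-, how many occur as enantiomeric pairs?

The distinct arrangements are (5 in all): CO trans, OH trans, N3 trans; CO trans, OH cis, N3 cis; CO cis, OH trans, N3 cis; CO cis, OH cis, N3 cis (chiral); CO cis, OH cis, N3 trans.
One of these lacks any improper symmetry element and so occurs as an enantiomeric pair, giving 5 + 1 = 6 stereoisomers in total.

1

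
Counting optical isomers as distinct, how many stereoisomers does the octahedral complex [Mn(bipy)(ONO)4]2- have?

An octahedron has six vertices in three trans pairs; every non-trans pair is cis.
Each bipy is bidentate and must span two cis positions.
Only one geometric arrangement is possible.

1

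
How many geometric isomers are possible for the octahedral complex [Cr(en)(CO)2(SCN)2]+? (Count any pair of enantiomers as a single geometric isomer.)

3

Each en is bidentate and must span two cis positions.
Working through the distinct placements yields 3 geometric isomers: CO trans, SCN cis; CO cis, SCN cis (chiral); CO cis, SCN trans.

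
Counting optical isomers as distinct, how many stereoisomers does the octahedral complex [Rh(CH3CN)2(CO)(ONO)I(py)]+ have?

The six octahedral sites form three mutually perpendicular trans pairs.
Systematic enumeration (placing each ligand type in turn and discarding arrangements equivalent by rotation or reflection) gives 9 geometric isomers.
Of these, 6 lack any improper symmetry element and so occur as enantiomeric pairs, giving 9 + 6 = 15 stereoisomers in total.

15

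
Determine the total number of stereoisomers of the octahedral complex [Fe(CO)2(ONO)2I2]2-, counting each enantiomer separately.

6

An octahedron has six vertices in three trans pairs; every non-trans pair is cis.
The distinct arrangements are (5 in all): CO trans, ONO trans, I trans; CO trans, ONO cis, I cis; CO cis, ONO trans, I cis; CO cis, ONO cis, I cis (chiral); CO cis, ONO cis, I trans.
One of these lacks any improper symmetry element and so occurs as an enantiomeric pair, giving 5 + 1 = 6 stereoisomers in total.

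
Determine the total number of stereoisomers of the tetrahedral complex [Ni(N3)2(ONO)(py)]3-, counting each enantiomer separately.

1

In a tetrahedral complex all four positions are equivalent and every pair of ligands is adjacent — there is no cis/trans distinction.
Only one geometric arrangement is possible.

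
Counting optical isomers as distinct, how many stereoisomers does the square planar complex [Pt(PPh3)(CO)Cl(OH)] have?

A square has two trans pairs of vertices; adjacent vertices are cis.
The distinct arrangements are (3 in all): (CO/OH trans, Cl/PPh3 trans); (CO/PPh3 trans, Cl/OH trans); (CO/Cl trans, OH/PPh3 trans).
Each arrangement has an internal mirror plane or centre of symmetry, so none is chiral.

3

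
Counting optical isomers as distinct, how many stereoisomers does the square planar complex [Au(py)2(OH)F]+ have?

2

A square has two trans pairs of vertices; adjacent vertices are cis.
There are 2 geometric isomers: py cis; py trans.
Each arrangement has an internal mirror plane or centre of symmetry, so none is chiral.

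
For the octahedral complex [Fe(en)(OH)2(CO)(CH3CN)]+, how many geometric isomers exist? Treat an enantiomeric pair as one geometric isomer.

4

In an octahedral complex each vertex has one trans partner and four cis neighbours.
Each en is bidentate and must span two cis positions.
Working through the distinct placements yields 4 geometric isomers: OH cis (3 arrangements, 2 chiral); OH trans.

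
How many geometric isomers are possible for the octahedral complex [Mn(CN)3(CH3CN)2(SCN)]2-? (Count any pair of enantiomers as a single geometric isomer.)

3

The six octahedral sites form three mutually perpendicular trans pairs.
There are 3 geometric isomers: CN mer, CH3CN trans; CN fac, CH3CN cis; CN mer, CH3CN cis.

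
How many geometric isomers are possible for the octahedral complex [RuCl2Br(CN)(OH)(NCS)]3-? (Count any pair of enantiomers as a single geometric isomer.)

The six octahedral sites form three mutually perpendicular trans pairs.
Systematic enumeration (placing each ligand type in turn and discarding arrangements equivalent by rotation or reflection) gives 9 geometric isomers.

9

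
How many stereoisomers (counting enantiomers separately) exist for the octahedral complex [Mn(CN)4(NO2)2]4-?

2

The distinct arrangements are (2 in all): NO2 trans; NO2 cis.
Each arrangement has an internal mirror plane or centre of symmetry, so none is chiral.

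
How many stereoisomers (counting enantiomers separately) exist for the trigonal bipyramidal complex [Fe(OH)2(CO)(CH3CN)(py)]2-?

A trigonal bipyramid has two axial and three equatorial sites, which are chemically inequivalent.
Exhaustive case analysis gives 7 geometric isomers.
Of these, 3 lack any improper symmetry element and so occur as enantiomeric pairs, giving 7 + 3 = 10 stereoisomers in total.

10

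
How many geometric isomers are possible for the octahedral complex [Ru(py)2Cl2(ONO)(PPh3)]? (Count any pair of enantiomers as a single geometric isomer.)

The distinct arrangements are (6 in all): py trans, Cl trans; py cis, Cl trans; py trans, Cl cis; py cis, Cl cis (3 arrangements, 2 chiral).

6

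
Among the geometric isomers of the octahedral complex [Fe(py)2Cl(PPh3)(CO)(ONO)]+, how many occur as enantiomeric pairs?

Exhaustive case analysis gives 9 geometric isomers.
Of these, 6 lack any improper symmetry element and so occur as enantiomeric pairs, giving 9 + 6 = 15 stereoisomers in total.

6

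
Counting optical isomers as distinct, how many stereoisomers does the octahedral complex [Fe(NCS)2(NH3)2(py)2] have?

6

In an octahedral complex each vertex has one trans partner and four cis neighbours.
Working through the distinct placements yields 5 geometric isomers: NCS trans, NH3 trans, py trans; NCS trans, NH3 cis, py cis; NCS cis, NH3 cis, py trans; NCS cis, NH3 cis, py cis (chiral); NCS cis, NH3 trans, py cis.
One of these lacks any improper symmetry element and so occurs as an enantiomeric pair, giving 5 + 1 = 6 stereoisomers in total.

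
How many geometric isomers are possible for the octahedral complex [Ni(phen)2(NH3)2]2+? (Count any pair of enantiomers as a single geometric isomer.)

2

The six octahedral sites form three mutually perpendicular trans pairs.
Each phen is bidentate and must span two cis positions.
Systematic placement gives 2 geometric isomers: NH3 trans; NH3 cis (chiral).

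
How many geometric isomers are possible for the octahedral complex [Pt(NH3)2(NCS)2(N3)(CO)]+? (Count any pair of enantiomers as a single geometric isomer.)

There are 6 geometric isomers: NH3 trans, NCS trans; NH3 cis, NCS cis (3 arrangements, 2 chiral); NH3 trans, NCS cis; NH3 cis, NCS trans.

6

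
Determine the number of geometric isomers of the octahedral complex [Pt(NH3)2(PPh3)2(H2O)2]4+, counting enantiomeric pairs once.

An octahedron has six vertices in three trans pairs; every non-trans pair is cis.
Working through the distinct placements yields 5 geometric isomers: NH3 trans, PPh3 trans, H2O trans; NH3 cis, PPh3 cis, H2O trans; NH3 cis, PPh3 trans, H2O cis; NH3 cis, PPh3 cis, H2O cis (chiral); NH3 trans, PPh3 cis, H2O cis.

5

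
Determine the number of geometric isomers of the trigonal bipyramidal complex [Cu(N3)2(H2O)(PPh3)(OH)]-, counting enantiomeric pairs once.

A trigonal bipyramid has two axial and three equatorial sites, which are chemically inequivalent.
Exhaustive case analysis gives 7 geometric isomers.

7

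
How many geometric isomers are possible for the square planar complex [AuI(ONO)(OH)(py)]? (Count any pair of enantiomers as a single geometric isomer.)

In a square planar complex each vertex has one trans partner and two cis neighbours.
Working through the distinct placements yields 3 geometric isomers: (I/ONO trans, OH/py trans); (I/py trans, OH/ONO trans); (I/OH trans, ONO/py trans).

3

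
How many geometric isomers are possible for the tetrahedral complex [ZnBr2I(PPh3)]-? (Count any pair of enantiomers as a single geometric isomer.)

Only one geometric arrangement is possible.

1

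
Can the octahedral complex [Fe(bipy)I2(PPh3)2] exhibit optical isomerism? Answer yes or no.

yes

The six octahedral sites form three mutually perpendicular trans pairs.
Each bipy is bidentate and must span two cis positions.
Working through the distinct placements yields 3 geometric isomers: I trans, PPh3 cis; I cis, PPh3 cis (chiral); I cis, PPh3 trans.
One of these lacks any improper symmetry element and so occurs as an enantiomeric pair, giving 3 + 1 = 4 stereoisomers in total.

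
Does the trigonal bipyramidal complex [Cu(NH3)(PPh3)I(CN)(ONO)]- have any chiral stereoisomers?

Exhaustive case analysis gives 10 geometric isomers.
Of these, 10 lack any improper symmetry element and so occur as enantiomeric pairs, giving 10 + 10 = 20 stereoisomers in total.

yes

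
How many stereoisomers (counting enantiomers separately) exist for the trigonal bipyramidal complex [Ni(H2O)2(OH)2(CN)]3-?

6

A trigonal bipyramid has two axial and three equatorial sites, which are chemically inequivalent.
Exhaustive case analysis gives 5 geometric isomers.
One of these lacks any improper symmetry element and so occurs as an enantiomeric pair, giving 5 + 1 = 6 stereoisomers in total.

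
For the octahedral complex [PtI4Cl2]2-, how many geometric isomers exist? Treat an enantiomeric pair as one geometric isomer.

2

An octahedron has six vertices in three trans pairs; every non-trans pair is cis.
There are 2 geometric isomers: Cl trans; Cl cis.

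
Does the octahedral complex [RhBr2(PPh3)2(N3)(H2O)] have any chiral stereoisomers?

yes

Working through the distinct placements yields 6 geometric isomers: Br trans, PPh3 trans; Br trans, PPh3 cis; Br cis, PPh3 trans; Br cis, PPh3 cis (3 arrangements, 2 chiral).
Of these, 2 lack any improper symmetry element and so occur as enantiomeric pairs, giving 6 + 2 = 8 stereoisomers in total.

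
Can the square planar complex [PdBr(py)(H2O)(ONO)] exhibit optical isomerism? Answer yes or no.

no

Working through the distinct placements yields 3 geometric isomers: (Br/ONO trans, H2O/py trans); (Br/py trans, H2O/ONO trans); (Br/H2O trans, ONO/py trans).
Each arrangement has an internal mirror plane or centre of symmetry, so none is chiral.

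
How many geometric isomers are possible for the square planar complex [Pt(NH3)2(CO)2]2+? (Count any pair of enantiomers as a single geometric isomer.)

2

The distinct arrangements are (2 in all): NH3 cis; NH3 trans.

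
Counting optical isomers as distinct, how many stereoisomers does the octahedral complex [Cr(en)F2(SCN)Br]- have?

6

Each en is bidentate and must span two cis positions.
Systematic placement gives 4 geometric isomers: F cis (3 arrangements, 2 chiral); F trans.
Of these, 2 lack any improper symmetry element and so occur as enantiomeric pairs, giving 4 + 2 = 6 stereoisomers in total.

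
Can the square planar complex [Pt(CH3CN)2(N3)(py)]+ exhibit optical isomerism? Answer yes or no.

no

A square has two trans pairs of vertices; adjacent vertices are cis.
Working through the distinct placements yields 2 geometric isomers: CH3CN cis; CH3CN trans.
Each arrangement has an internal mirror plane or centre of symmetry, so none is chiral.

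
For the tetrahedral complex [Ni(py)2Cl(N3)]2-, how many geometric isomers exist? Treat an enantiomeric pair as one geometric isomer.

Only one geometric arrangement is possible.

1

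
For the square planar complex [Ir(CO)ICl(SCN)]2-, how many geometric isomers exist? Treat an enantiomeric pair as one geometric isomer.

3

In a square planar complex each vertex has one trans partner and two cis neighbours.
Working through the distinct placements yields 3 geometric isomers: (CO/I trans, Cl/SCN trans); (CO/SCN trans, Cl/I trans); (CO/Cl trans, I/SCN trans).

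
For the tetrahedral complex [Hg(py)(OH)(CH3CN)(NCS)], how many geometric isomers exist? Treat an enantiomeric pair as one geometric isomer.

1

Only one geometric arrangement is possible; it has no improper symmetry element, so it exists as a pair of enantiomers (2 stereoisomers).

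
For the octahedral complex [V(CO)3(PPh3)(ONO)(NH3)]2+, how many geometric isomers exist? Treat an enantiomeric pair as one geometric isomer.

4

An octahedron has six vertices in three trans pairs; every non-trans pair is cis.
There are 4 geometric isomers: CO mer (3 arrangements); CO fac (chiral).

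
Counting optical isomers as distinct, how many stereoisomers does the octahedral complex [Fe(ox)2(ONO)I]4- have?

An octahedron has six vertices in three trans pairs; every non-trans pair is cis.
Each ox is bidentate and must span two cis positions.
There are 2 geometric isomers: ONO and I mutually trans; ONO and I mutually cis (chiral).
One of these lacks any improper symmetry element and so occurs as an enantiomeric pair, giving 2 + 1 = 3 stereoisomers in total.

3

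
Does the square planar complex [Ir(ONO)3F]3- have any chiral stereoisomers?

In a square planar complex each vertex has one trans partner and two cis neighbours.
Only one geometric arrangement is possible.

no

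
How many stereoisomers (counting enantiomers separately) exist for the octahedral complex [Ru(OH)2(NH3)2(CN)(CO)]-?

8

Working through the distinct placements yields 6 geometric isomers: OH trans, NH3 trans; OH cis, NH3 cis (3 arrangements, 2 chiral); OH trans, NH3 cis; OH cis, NH3 trans.
Of these, 2 lack any improper symmetry element and so occur as enantiomeric pairs, giving 6 + 2 = 8 stereoisomers in total.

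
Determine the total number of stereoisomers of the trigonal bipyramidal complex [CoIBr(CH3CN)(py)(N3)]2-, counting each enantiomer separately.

20

A trigonal bipyramid has two axial and three equatorial sites, which are chemically inequivalent.
Systematic enumeration (placing each ligand type in turn and discarding arrangements equivalent by rotation or reflection) gives 10 geometric isomers.
Of these, 10 lack any improper symmetry element and so occur as enantiomeric pairs, giving 10 + 10 = 20 stereoisomers in total.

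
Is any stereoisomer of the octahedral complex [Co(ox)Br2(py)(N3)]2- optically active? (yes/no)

Each ox is bidentate and must span two cis positions.
The distinct arrangements are (4 in all): Br trans; Br cis (3 arrangements, 2 chiral).
Of these, 2 lack any improper symmetry element and so occur as enantiomeric pairs, giving 4 + 2 = 6 stereoisomers in total.

yes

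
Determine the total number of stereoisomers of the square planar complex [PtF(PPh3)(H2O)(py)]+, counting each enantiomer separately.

3

In a square planar complex each vertex has one trans partner and two cis neighbours.
There are 3 geometric isomers: (F/PPh3 trans, H2O/py trans); (F/py trans, H2O/PPh3 trans); (F/H2O trans, PPh3/py trans).
Each arrangement has an internal mirror plane or centre of symmetry, so none is chiral.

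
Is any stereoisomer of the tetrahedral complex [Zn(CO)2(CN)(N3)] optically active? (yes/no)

In a tetrahedral complex all four positions are equivalent and every pair of ligands is adjacent — there is no cis/trans distinction.
Only one geometric arrangement is possible.

no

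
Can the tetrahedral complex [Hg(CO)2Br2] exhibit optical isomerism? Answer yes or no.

In a tetrahedral complex all four positions are equivalent and every pair of ligands is adjacent — there is no cis/trans distinction.
Only one geometric arrangement is possible.

no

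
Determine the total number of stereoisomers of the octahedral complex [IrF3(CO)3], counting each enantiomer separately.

In an octahedral complex each vertex has one trans partner and four cis neighbours.
Working through the distinct placements yields 2 geometric isomers: F mer; F fac.
Each arrangement has an internal mirror plane or centre of symmetry, so none is chiral.

2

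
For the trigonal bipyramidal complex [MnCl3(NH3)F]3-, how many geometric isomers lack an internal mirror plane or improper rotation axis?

A trigonal bipyramid has two axial and three equatorial sites, which are chemically inequivalent.
Working through the distinct placements yields 4 geometric isomers: NH3 equatorial, F equatorial; NH3 equatorial, F axial; NH3 axial, F equatorial; NH3 axial, F axial.
Each arrangement has an internal mirror plane or centre of symmetry, so none is chiral.

0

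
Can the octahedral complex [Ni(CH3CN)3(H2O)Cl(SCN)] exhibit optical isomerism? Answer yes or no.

An octahedron has six vertices in three trans pairs; every non-trans pair is cis.
Working through the distinct placements yields 4 geometric isomers: CH3CN mer (3 arrangements); CH3CN fac (chiral).
One of these lacks any improper symmetry element and so occurs as an enantiomeric pair, giving 4 + 1 = 5 stereoisomers in total.

yes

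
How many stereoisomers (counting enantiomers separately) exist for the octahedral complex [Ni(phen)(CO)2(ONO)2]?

The six octahedral sites form three mutually perpendicular trans pairs.
Each phen is bidentate and must span two cis positions.
The distinct arrangements are (3 in all): CO trans, ONO cis; CO cis, ONO cis (chiral); CO cis, ONO trans.
One of these lacks any improper symmetry element and so occurs as an enantiomeric pair, giving 3 + 1 = 4 stereoisomers in total.

4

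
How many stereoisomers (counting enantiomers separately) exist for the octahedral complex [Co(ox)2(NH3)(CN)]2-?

Each ox is bidentate and must span two cis positions.
The distinct arrangements are (2 in all): NH3 and CN mutually trans; NH3 and CN mutually cis (chiral).
One of these lacks any improper symmetry element and so occurs as an enantiomeric pair, giving 2 + 1 = 3 stereoisomers in total.

3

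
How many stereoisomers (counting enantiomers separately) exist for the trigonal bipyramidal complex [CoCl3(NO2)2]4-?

The distinct arrangements are (3 in all): NO2 both equatorial; NO2 one axial, one equatorial; NO2 both axial.
Each arrangement has an internal mirror plane or centre of symmetry, so none is chiral.

3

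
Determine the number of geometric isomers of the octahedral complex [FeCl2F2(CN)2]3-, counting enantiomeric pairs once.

5

An octahedron has six vertices in three trans pairs; every non-trans pair is cis.
The distinct arrangements are (5 in all): Cl trans, F trans, CN trans; Cl cis, F cis, CN trans; Cl cis, F trans, CN cis; Cl cis, F cis, CN cis (chiral); Cl trans, F cis, CN cis.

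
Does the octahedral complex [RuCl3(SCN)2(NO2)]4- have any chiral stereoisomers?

no

Systematic placement gives 3 geometric isomers: Cl mer, SCN trans; Cl mer, SCN cis; Cl fac, SCN cis.
Each arrangement has an internal mirror plane or centre of symmetry, so none is chiral.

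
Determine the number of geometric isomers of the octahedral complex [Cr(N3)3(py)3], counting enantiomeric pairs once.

2

The six octahedral sites form three mutually perpendicular trans pairs.
There are 2 geometric isomers: N3 mer; N3 fac.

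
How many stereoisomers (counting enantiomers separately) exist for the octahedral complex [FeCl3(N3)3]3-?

Systematic placement gives 2 geometric isomers: Cl mer; Cl fac.
Each arrangement has an internal mirror plane or centre of symmetry, so none is chiral.

2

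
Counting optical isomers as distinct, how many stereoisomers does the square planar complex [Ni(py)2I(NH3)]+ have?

2

In a square planar complex each vertex has one trans partner and two cis neighbours.
Systematic placement gives 2 geometric isomers: py cis; py trans.
Each arrangement has an internal mirror plane or centre of symmetry, so none is chiral.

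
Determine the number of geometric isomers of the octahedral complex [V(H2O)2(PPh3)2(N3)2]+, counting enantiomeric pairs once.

In an octahedral complex each vertex has one trans partner and four cis neighbours.
There are 5 geometric isomers: H2O trans, PPh3 trans, N3 trans; H2O trans, PPh3 cis, N3 cis; H2O cis, PPh3 trans, N3 cis; H2O cis, PPh3 cis, N3 cis (chiral); H2O cis, PPh3 cis, N3 trans.

5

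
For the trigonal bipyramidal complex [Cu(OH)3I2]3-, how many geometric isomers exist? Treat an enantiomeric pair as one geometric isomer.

A trigonal bipyramid has two axial and three equatorial sites, which are chemically inequivalent.
Systematic placement gives 3 geometric isomers: I both axial; I one axial, one equatorial; I both equatorial.

3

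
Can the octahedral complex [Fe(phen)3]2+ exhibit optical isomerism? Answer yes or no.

An octahedron has six vertices in three trans pairs; every non-trans pair is cis.
Each phen is bidentate and must span two cis positions.
Only one geometric arrangement is possible; it has no improper symmetry element, so it exists as a pair of enantiomers (2 stereoisomers).

yes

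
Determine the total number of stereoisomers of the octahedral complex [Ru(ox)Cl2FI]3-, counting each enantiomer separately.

The six octahedral sites form three mutually perpendicular trans pairs.
Each ox is bidentate and must span two cis positions.
Working through the distinct placements yields 4 geometric isomers: Cl trans; Cl cis (3 arrangements, 2 chiral).
Of these, 2 lack any improper symmetry element and so occur as enantiomeric pairs, giving 4 + 2 = 6 stereoisomers in total.

6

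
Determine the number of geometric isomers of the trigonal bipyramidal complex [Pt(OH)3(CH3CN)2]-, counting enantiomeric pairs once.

3

A trigonal bipyramid has two axial and three equatorial sites, which are chemically inequivalent.
The distinct arrangements are (3 in all): CH3CN both axial; CH3CN one axial, one equatorial; CH3CN both equatorial.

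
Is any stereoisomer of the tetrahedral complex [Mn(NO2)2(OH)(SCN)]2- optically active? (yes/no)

no

Only one geometric arrangement is possible.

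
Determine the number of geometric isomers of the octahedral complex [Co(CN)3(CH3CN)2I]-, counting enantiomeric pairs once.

3

The six octahedral sites form three mutually perpendicular trans pairs.
Working through the distinct placements yields 3 geometric isomers: CN mer, CH3CN trans; CN fac, CH3CN cis; CN mer, CH3CN cis.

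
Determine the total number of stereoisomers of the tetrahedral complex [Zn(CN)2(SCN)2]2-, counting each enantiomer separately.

All four vertices of a tetrahedron are equivalent and mutually adjacent, so cis/trans isomerism cannot arise.
Only one geometric arrangement is possible.

1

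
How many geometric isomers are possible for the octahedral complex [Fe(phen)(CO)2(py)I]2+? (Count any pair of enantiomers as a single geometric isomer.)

An octahedron has six vertices in three trans pairs; every non-trans pair is cis.
Each phen is bidentate and must span two cis positions.
There are 4 geometric isomers: CO trans; CO cis (3 arrangements, 2 chiral).

4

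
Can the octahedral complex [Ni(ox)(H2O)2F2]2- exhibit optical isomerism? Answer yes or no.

yes

An octahedron has six vertices in three trans pairs; every non-trans pair is cis.
Each ox is bidentate and must span two cis positions.
The distinct arrangements are (3 in all): H2O cis, F trans; H2O cis, F cis (chiral); H2O trans, F cis.
One of these lacks any improper symmetry element and so occurs as an enantiomeric pair, giving 3 + 1 = 4 stereoisomers in total.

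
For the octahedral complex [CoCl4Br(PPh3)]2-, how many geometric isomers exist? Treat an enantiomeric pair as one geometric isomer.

An octahedron has six vertices in three trans pairs; every non-trans pair is cis.
Systematic placement gives 2 geometric isomers: Br and PPh3 mutually cis; Br and PPh3 mutually trans.

2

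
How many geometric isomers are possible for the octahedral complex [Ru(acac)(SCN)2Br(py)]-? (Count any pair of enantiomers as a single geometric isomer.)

In an octahedral complex each vertex has one trans partner and four cis neighbours.
Each acac is bidentate and must span two cis positions.
Working through the distinct placements yields 4 geometric isomers: SCN cis (3 arrangements, 2 chiral); SCN trans.

4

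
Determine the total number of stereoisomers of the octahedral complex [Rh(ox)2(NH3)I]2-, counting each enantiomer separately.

3

Each ox is bidentate and must span two cis positions.
Working through the distinct placements yields 2 geometric isomers: NH3 and I mutually trans; NH3 and I mutually cis (chiral).
One of these lacks any improper symmetry element and so occurs as an enantiomeric pair, giving 2 + 1 = 3 stereoisomers in total.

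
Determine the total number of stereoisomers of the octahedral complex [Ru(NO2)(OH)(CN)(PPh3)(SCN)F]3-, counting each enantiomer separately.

The six octahedral sites form three mutually perpendicular trans pairs.
Placing the ligands in turn and identifying arrangements related by rotation or reflection leaves 15 distinct geometric isomers.
Of these, 15 lack any improper symmetry element and so occur as enantiomeric pairs, giving 15 + 15 = 30 stereoisomers in total.

30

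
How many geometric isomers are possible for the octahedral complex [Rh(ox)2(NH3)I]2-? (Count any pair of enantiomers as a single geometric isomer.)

In an octahedral complex each vertex has one trans partner and four cis neighbours.
Each ox is bidentate and must span two cis positions.
There are 2 geometric isomers: NH3 and I mutually trans; NH3 and I mutually cis (chiral).

2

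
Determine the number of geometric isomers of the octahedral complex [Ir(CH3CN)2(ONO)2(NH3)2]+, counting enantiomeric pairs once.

5

Working through the distinct placements yields 5 geometric isomers: CH3CN trans, ONO trans, NH3 trans; CH3CN trans, ONO cis, NH3 cis; CH3CN cis, ONO trans, NH3 cis; CH3CN cis, ONO cis, NH3 cis (chiral); CH3CN cis, ONO cis, NH3 trans.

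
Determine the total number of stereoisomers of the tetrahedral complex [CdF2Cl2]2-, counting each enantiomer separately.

1

All four vertices of a tetrahedron are equivalent and mutually adjacent, so cis/trans isomerism cannot arise.
Only one geometric arrangement is possible.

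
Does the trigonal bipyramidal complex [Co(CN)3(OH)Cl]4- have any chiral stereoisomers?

A trigonal bipyramid has two axial and three equatorial sites, which are chemically inequivalent.
Systematic placement gives 4 geometric isomers: OH equatorial, Cl equatorial; OH equatorial, Cl axial; OH axial, Cl equatorial; OH axial, Cl axial.
Each arrangement has an internal mirror plane or centre of symmetry, so none is chiral.

no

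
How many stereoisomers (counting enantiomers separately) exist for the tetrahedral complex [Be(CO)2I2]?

1

Only one geometric arrangement is possible.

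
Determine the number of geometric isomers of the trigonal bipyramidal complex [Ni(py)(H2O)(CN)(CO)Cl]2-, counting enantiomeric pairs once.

10

A trigonal bipyramid has two axial and three equatorial sites, which are chemically inequivalent.
Systematic enumeration (placing each ligand type in turn and discarding arrangements equivalent by rotation or reflection) gives 10 geometric isomers.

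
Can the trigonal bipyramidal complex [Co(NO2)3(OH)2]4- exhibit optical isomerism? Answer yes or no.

no

A trigonal bipyramid has two axial and three equatorial sites, which are chemically inequivalent.
Systematic placement gives 3 geometric isomers: OH both equatorial; OH one axial, one equatorial; OH both axial.
Each arrangement has an internal mirror plane or centre of symmetry, so none is chiral.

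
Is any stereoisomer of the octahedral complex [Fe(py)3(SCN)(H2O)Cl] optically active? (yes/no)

yes

An octahedron has six vertices in three trans pairs; every non-trans pair is cis.
Working through the distinct placements yields 4 geometric isomers: py mer (3 arrangements); py fac (chiral).
One of these lacks any improper symmetry element and so occurs as an enantiomeric pair, giving 4 + 1 = 5 stereoisomers in total.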